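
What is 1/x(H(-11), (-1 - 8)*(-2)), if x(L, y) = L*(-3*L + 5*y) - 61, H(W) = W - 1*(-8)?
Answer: -1/358 ≈ -0.0027933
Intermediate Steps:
H(W) = 8 + W (H(W) = W + 8 = 8 + W)
x(L, y) = -61 + L*(-3*L + 5*y)
1/x(H(-11), (-1 - 8)*(-2)) = 1/(-61 - 3*(8 - 11)² + 5*(8 - 11)*((-1 - 8)*(-2))) = 1/(-61 - 3*(-3)² + 5*(-3)*(-9*(-2))) = 1/(-61 - 3*9 + 5*(-3)*18) = 1/(-61 - 27 - 270) = 1/(-358) = -1/358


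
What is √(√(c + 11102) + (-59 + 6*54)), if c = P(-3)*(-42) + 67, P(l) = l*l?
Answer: √(265 + 3*√1199) ≈ 19.206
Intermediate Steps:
P(l) = l²
c = -311 (c = (-3)²*(-42) + 67 = 9*(-42) + 67 = -378 + 67 = -311)
√(√(c + 11102) + (-59 + 6*54)) = √(√(-311 + 11102) + (-59 + 6*54)) = √(√10791 + (-59 + 324)) = √(3*√1199 + 265) = √(265 + 3*√1199)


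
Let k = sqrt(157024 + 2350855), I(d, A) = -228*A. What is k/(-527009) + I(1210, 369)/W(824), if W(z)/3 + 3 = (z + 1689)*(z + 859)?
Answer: -2337/352448 - sqrt(2507879)/527009 ≈ -0.0096357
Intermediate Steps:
k = sqrt(2507879) ≈ 1583.6
W(z) = -9 + 3*(859 + z)*(1689 + z) (W(z) = -9 + 3*((z + 1689)*(z + 859)) = -9 + 3*((1689 + z)*(859 + z)) = -9 + 3*((859 + z)*(1689 + z)) = -9 + 3*(859 + z)*(1689 + z))
k/(-527009) + I(1210, 369)/W(824) = sqrt(2507879)/(-527009) + (-228*369)/(4352544 + 3*824**2 + 7644*824) = sqrt(2507879)*(-1/527009) - 84132/(4352544 + 3*678976 + 6298656) = -sqrt(2507879)/527009 - 84132/(4352544 + 2036928 + 6298656) = -sqrt(2507879)/527009 - 84132/12688128 = -sqrt(2507879)/527009 - 84132*1/12688128 = -sqrt(2507879)/527009 - 2337/352448 = -2337/352448 - sqrt(2507879)/527009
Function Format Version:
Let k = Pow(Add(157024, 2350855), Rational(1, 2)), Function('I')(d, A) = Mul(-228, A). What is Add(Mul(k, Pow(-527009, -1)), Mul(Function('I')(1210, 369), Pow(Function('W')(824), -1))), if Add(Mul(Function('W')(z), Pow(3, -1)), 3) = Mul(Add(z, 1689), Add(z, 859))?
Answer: Add(Rational(-2337, 352448), Mul(Rational(-1, 527009), Pow(2507879, Rational(1, 2)))) ≈ -0.0096357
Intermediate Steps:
k = Pow(2507879, Rational(1, 2)) ≈ 1583.6
Function('W')(z) = Add(-9, Mul(3, Add(859, z), Add(1689, z))) (Function('W')(z) = Add(-9, Mul(3, Mul(Add(z, 1689), Add(z, 859)))) = Add(-9, Mul(3, Mul(Add(1689, z), Add(859, z)))) = Add(-9, Mul(3, Mul(Add(859, z), Add(1689, z)))) = Add(-9, Mul(3, Add(859, z), Add(1689, z))))
Add(Mul(k, Pow(-527009, -1)), Mul(Function('I')(1210, 369), Pow(Function('W')(824), -1))) = Add(Mul(Pow(2507879, Rational(1, 2)), Pow(-527009, -1)), Mul(Mul(-228, 369), Pow(Add(4352544, Mul(3, Pow(824, 2)), Mul(7644, 824)), -1))) = Add(Mul(Pow(2507879, Rational(1, 2)), Rational(-1, 527009)), Mul(-84132, Pow(Add(4352544, Mul(3, 678976), 6298656), -1))) = Add(Mul(Rational(-1, 527009), Pow(2507879, Rational(1, 2))), Mul(-84132, Pow(Add(4352544, 2036928, 6298656), -1))) = Add(Mul(Rational(-1, 527009), Pow(2507879, Rational(1, 2))), Mul(-84132, Pow(12688128, -1))) = Add(Mul(Rational(-1, 527009), Pow(2507879, Rational(1, 2))), Mul(-84132, Rational(1, 12688128))) = Add(Mul(Rational(-1, 527009), Pow(2507879, Rational(1, 2))), Rational(-2337, 352448)) = Add(Rational(-2337, 352448), Mul(Rational(-1, 527009), Pow(2507879, Rational(1, 2))))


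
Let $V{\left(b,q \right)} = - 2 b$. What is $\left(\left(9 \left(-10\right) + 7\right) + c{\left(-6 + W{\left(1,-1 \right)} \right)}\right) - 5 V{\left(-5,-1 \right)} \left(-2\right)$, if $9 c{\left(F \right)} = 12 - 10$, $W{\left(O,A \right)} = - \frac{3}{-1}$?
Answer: $- \frac{74500}{9} \approx -8277.8$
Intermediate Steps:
$W{\left(O,A \right)} = 3$ ($W{\left(O,A \right)} = \left(-3\right) \left(-1\right) = 3$)
$c{\left(F \right)} = \frac{2}{9}$ ($c{\left(F \right)} = \frac{12 - 10}{9} = \frac{1}{9} \cdot 2 = \frac{2}{9}$)
$\left(\left(9 \left(-10\right) + 7\right) + c{\left(-6 + W{\left(1,-1 \right)} \right)}\right) - 5 V{\left(-5,-1 \right)} \left(-2\right) = \left(\left(9 \left(-10\right) + 7\right) + \frac{2}{9}\right) - 5 \left(\left(-2\right) \left(-5\right)\right) \left(-2\right) = \left(\left(-90 + 7\right) + \frac{2}{9}\right) \left(-5\right) 10 \left(-2\right) = \left(-83 + \frac{2}{9}\right) \left(\left(-50\right) \left(-2\right)\right) = \left(- \frac{745}{9}\right) 100 = - \frac{74500}{9}$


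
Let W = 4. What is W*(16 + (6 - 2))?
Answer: 80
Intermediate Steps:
W*(16 + (6 - 2)) = 4*(16 + (6 - 2)) = 4*(16 + 4) = 4*20 = 80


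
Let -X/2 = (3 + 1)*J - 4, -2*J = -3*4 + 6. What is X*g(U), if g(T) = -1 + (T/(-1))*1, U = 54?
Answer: 880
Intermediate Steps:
g(T) = -1 - T (g(T) = -1 + (T*(-1))*1 = -1 - T*1 = -1 - T)
J = 3 (J = -(-3*4 + 6)/2 = -(-12 + 6)/2 = -½*(-6) = 3)
X = -16 (X = -2*((3 + 1)*3 - 4) = -2*(4*3 - 4) = -2*(12 - 4) = -2*8 = -16)
X*g(U) = -16*(-1 - 1*54) = -16*(-1 - 54) = -16*(-55) = 880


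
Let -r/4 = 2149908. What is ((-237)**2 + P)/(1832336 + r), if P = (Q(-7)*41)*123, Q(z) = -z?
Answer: -45735/3383648 ≈ -0.013516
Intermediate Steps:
r = -8599632 (r = -4*2149908 = -8599632)
P = 35301 (P = (-1*(-7)*41)*123 = (7*41)*123 = 287*123 = 35301)
((-237)**2 + P)/(1832336 + r) = ((-237)**2 + 35301)/(1832336 - 8599632) = (56169 + 35301)/(-6767296) = 91470*(-1/6767296) = -45735/3383648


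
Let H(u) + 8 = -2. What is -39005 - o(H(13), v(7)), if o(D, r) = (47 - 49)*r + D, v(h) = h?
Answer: -38981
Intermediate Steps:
H(u) = -10 (H(u) = -8 - 2 = -10)
o(D, r) = D - 2*r (o(D, r) = -2*r + D = D - 2*r)
-39005 - o(H(13), v(7)) = -39005 - (-10 - 2*7) = -39005 - (-10 - 14) = -39005 - 1*(-24) = -39005 + 24 = -38981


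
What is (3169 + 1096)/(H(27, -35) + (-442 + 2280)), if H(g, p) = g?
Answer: 853/373 ≈ 2.2869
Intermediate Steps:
(3169 + 1096)/(H(27, -35) + (-442 + 2280)) = (3169 + 1096)/(27 + (-442 + 2280)) = 4265/(27 + 1838) = 4265/1865 = 4265*(1/1865) = 853/373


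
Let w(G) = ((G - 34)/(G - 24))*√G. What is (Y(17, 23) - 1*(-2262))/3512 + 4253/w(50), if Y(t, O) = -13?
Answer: 2249/3512 + 55289*√2/80 ≈ 978.02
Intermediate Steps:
w(G) = √G*(-34 + G)/(-24 + G) (w(G) = ((-34 + G)/(-24 + G))*√G = √G*(-34 + G)/(-24 + G))
(Y(17, 23) - 1*(-2262))/3512 + 4253/w(50) = (-13 - 1*(-2262))/3512 + 4253/((√50*(-34 + 50)/(-24 + 50))) = (-13 + 2262)*(1/3512) + 4253/(((5*√2)*16/26)) = 2249*(1/3512) + 4253/(((5*√2)*(1/26)*16)) = 2249/3512 + 4253/((40*√2/13)) = 2249/3512 + 4253*(13*√2/80) = 2249/3512 + 55289*√2/80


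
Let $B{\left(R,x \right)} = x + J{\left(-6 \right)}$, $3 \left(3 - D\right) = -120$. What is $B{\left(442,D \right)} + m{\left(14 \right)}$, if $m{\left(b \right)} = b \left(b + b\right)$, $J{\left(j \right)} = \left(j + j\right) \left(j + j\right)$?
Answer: $579$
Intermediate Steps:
$D = 43$ ($D = 3 - -40 = 3 + 40 = 43$)
$J{\left(j \right)} = 4 j^{2}$ ($J{\left(j \right)} = 2 j 2 j = 4 j^{2}$)
$m{\left(b \right)} = 2 b^{2}$ ($m{\left(b \right)} = b 2 b = 2 b^{2}$)
$B{\left(R,x \right)} = 144 + x$ ($B{\left(R,x \right)} = x + 4 \left(-6\right)^{2} = x + 4 \cdot 36 = x + 144 = 144 + x$)
$B{\left(442,D \right)} + m{\left(14 \right)} = \left(144 + 43\right) + 2 \cdot 14^{2} = 187 + 2 \cdot 196 = 187 + 392 = 579$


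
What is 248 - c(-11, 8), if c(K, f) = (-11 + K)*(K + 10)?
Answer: 226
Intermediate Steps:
c(K, f) = (-11 + K)*(10 + K)
248 - c(-11, 8) = 248 - (-110 + (-11)² - 1*(-11)) = 248 - (-110 + 121 + 11) = 248 - 1*22 = 248 - 22 = 226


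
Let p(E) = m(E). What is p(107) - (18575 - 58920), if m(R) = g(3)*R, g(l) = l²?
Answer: 41308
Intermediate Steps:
m(R) = 9*R (m(R) = 3²*R = 9*R)
p(E) = 9*E
p(107) - (18575 - 58920) = 9*107 - (18575 - 58920) = 963 - 1*(-40345) = 963 + 40345 = 41308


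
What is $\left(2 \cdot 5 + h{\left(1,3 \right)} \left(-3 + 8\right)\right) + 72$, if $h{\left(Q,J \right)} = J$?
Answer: $97$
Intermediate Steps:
$\left(2 \cdot 5 + h{\left(1,3 \right)} \left(-3 + 8\right)\right) + 72 = \left(2 \cdot 5 + 3 \left(-3 + 8\right)\right) + 72 = \left(10 + 3 \cdot 5\right) + 72 = \left(10 + 15\right) + 72 = 25 + 72 = 97$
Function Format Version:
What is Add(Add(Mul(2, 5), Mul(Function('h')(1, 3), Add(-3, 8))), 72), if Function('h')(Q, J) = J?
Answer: 97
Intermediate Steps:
Add(Add(Mul(2, 5), Mul(Function('h')(1, 3), Add(-3, 8))), 72) = Add(Add(Mul(2, 5), Mul(3, Add(-3, 8))), 72) = Add(Add(10, Mul(3, 5)), 72) = Add(Add(10, 15), 72) = Add(25, 72) = 97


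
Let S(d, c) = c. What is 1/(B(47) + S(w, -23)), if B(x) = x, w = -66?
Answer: 1/24 ≈ 0.041667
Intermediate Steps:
1/(B(47) + S(w, -23)) = 1/(47 - 23) = 1/24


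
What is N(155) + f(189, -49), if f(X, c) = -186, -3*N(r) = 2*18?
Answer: -198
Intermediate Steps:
N(r) = -12 (N(r) = -2*18/3 = -1/3*36 = -12)
N(155) + f(189, -49) = -12 - 186 = -198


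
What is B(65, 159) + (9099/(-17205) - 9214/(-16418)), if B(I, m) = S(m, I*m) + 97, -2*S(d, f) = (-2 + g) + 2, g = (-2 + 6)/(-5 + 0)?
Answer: 4586980349/47078615 ≈ 97.432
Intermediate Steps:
g = -4/5 (g = 4/(-5) = 4*(-1/5) = -4/5 ≈ -0.80000)
S(d, f) = 2/5 (S(d, f) = -((-2 - 4/5) + 2)/2 = -(-14/5 + 2)/2 = -1/2*(-4/5) = 2/5)
B(I, m) = 487/5 (B(I, m) = 2/5 + 97 = 487/5)
B(65, 159) + (9099/(-17205) - 9214/(-16418)) = 487/5 + (9099/(-17205) - 9214/(-16418)) = 487/5 + (9099*(-1/17205) - 9214*(-1/16418)) = 487/5 + (-3033/5735 + 4607/8209) = 487/5 + 1523248/47078615 = 4586980349/47078615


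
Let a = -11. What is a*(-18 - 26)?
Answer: 484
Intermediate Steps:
a*(-18 - 26) = -11*(-18 - 26) = -11*(-44) = 484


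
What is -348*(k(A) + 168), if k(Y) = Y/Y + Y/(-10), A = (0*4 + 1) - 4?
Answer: -294582/5 ≈ -58916.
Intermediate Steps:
A = -3 (A = (0 + 1) - 4 = 1 - 4 = -3)
k(Y) = 1 - Y/10 (k(Y) = 1 + Y*(-⅒) = 1 - Y/10)
-348*(k(A) + 168) = -348*((1 - ⅒*(-3)) + 168) = -348*((1 + 3/10) + 168) = -348*(13/10 + 168) = -348*1693/10 = -294582/5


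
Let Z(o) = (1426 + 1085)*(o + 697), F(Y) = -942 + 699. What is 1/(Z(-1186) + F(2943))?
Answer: -1/1228122 ≈ -8.1425e-7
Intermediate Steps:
F(Y) = -243
Z(o) = 1750167 + 2511*o (Z(o) = 2511*(697 + o) = 1750167 + 2511*o)
1/(Z(-1186) + F(2943)) = 1/((1750167 + 2511*(-1186)) - 243) = 1/((1750167 - 2978046) - 243) = 1/(-1227879 - 243) = 1/(-1228122) = -1/1228122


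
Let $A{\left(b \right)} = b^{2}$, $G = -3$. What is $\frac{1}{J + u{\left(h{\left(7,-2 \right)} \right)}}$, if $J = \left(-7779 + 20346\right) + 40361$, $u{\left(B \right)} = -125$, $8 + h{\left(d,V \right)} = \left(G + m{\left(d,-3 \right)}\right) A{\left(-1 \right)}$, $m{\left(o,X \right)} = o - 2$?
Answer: $\frac{1}{52803} \approx 1.8938 \cdot 10^{-5}$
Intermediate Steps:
$m{\left(o,X \right)} = -2 + o$ ($m{\left(o,X \right)} = o - 2 = -2 + o$)
$h{\left(d,V \right)} = -13 + d$ ($h{\left(d,V \right)} = -8 + \left(-3 + \left(-2 + d\right)\right) \left(-1\right)^{2} = -8 + \left(-5 + d\right) 1 = -8 + \left(-5 + d\right) = -13 + d$)
$J = 52928$ ($J = 12567 + 40361 = 52928$)
$\frac{1}{J + u{\left(h{\left(7,-2 \right)} \right)}} = \frac{1}{52928 - 125} = \frac{1}{52803}$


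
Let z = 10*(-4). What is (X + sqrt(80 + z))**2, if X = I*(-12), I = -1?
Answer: 184 + 48*sqrt(10) ≈ 335.79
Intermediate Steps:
X = 12 (X = -1*(-12) = 12)
z = -40
(X + sqrt(80 + z))**2 = (12 + sqrt(80 - 40))**2 = (12 + sqrt(40))**2 = (12 + 2*sqrt(10))**2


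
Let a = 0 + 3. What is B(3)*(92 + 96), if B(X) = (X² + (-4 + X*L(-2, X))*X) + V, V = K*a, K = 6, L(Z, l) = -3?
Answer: -2256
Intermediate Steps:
a = 3
V = 18 (V = 6*3 = 18)
B(X) = 18 + X² + X*(-4 - 3*X) (B(X) = (X² + (-4 + X*(-3))*X) + 18 = (X² + (-4 - 3*X)*X) + 18 = (X² + X*(-4 - 3*X)) + 18 = 18 + X² + X*(-4 - 3*X))
B(3)*(92 + 96) = (18 - 4*3 - 2*3²)*(92 + 96) = (18 - 12 - 2*9)*188 = (18 - 12 - 18)*188 = -12*188 = -2256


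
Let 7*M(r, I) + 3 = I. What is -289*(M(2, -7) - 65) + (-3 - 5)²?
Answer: 134833/7 ≈ 19262.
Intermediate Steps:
M(r, I) = -3/7 + I/7
-289*(M(2, -7) - 65) + (-3 - 5)² = -289*((-3/7 + (⅐)*(-7)) - 65) + (-3 - 5)² = -289*((-3/7 - 1) - 65) + (-8)² = -289*(-10/7 - 65) + 64 = -289*(-465/7) + 64 = 134385/7 + 64 = 134833/7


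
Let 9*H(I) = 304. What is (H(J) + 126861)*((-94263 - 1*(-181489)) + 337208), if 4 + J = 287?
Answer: 161575374334/3 ≈ 5.3858e+10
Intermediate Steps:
J = 283 (J = -4 + 287 = 283)
H(I) = 304/9 (H(I) = (⅑)*304 = 304/9)
(H(J) + 126861)*((-94263 - 1*(-181489)) + 337208) = (304/9 + 126861)*((-94263 - 1*(-181489)) + 337208) = 1142053*((-94263 + 181489) + 337208)/9 = 1142053*(87226 + 337208)/9 = (1142053/9)*424434 = 161575374334/3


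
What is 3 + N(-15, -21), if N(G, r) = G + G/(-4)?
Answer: -33/4 ≈ -8.2500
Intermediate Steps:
N(G, r) = 3*G/4 (N(G, r) = G + G*(-¼) = G - G/4 = 3*G/4)
3 + N(-15, -21) = 3 + (¾)*(-15) = 3 - 45/4 = -33/4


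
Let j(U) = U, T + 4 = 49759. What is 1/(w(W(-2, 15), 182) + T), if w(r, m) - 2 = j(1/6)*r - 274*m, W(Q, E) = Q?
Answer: -3/334 ≈ -0.0089820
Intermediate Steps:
T = 49755 (T = -4 + 49759 = 49755)
w(r, m) = 2 - 274*m + r/6 (w(r, m) = 2 + (r/6 - 274*m) = 2 + (-274*m + r/6) = 2 - 274*m + r/6)
1/(w(W(-2, 15), 182) + T) = 1/((2 - 274*182 + (⅙)*(-2)) + 49755) = 1/((2 - 49868 - ⅓) + 49755) = 1/(-149599/3 + 49755) = 1/(-334/3) = -3/334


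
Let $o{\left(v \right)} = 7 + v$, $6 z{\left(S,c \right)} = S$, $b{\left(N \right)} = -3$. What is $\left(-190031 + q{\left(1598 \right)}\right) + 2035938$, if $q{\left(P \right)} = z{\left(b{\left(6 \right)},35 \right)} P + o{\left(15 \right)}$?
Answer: $1845130$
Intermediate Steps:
$z{\left(S,c \right)} = \frac{S}{6}$
$q{\left(P \right)} = 22 - \frac{P}{2}$ ($q{\left(P \right)} = \frac{1}{6} \left(-3\right) P + \left(7 + 15\right) = - \frac{P}{2} + 22 = 22 - \frac{P}{2}$)
$\left(-190031 + q{\left(1598 \right)}\right) + 2035938 = \left(-190031 + \left(22 - 799\right)\right) + 2035938 = \left(-190031 - 777\right) + 2035938 = -190808 + 2035938 = 1845130$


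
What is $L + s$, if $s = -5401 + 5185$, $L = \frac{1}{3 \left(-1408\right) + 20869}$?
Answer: $- \frac{3595319}{16645} \approx -216.0$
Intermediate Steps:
$L = \frac{1}{16645}$ ($L = \frac{1}{-4224 + 20869} = \frac{1}{16645} \approx 6.0078 \cdot 10^{-5}$)
$s = -216$
$L + s = \frac{1}{16645} - 216 = - \frac{3595319}{16645}$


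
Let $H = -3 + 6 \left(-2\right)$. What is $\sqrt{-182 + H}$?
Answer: $i \sqrt{197} \approx 14.036 i$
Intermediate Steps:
$H = -15$ ($H = -3 - 12 = -15$)
$\sqrt{-182 + H} = \sqrt{-182 - 15} = \sqrt{-197} = i \sqrt{197}$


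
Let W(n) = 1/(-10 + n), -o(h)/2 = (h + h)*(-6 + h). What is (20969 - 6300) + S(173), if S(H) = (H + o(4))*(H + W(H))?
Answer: 8172047/163 ≈ 50135.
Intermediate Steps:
o(h) = -4*h*(-6 + h) (o(h) = -2*(h + h)*(-6 + h) = -2*2*h*(-6 + h) = -4*h*(-6 + h))
S(H) = (32 + H)*(H + 1/(-10 + H)) (S(H) = (H + 4*4*(6 - 1*4))*(H + 1/(-10 + H)) = (H + 4*4*(6 - 4))*(H + 1/(-10 + H)) = (H + 4*4*2)*(H + 1/(-10 + H)) = (H + 32)*(H + 1/(-10 + H)) = (32 + H)*(H + 1/(-10 + H)))
(20969 - 6300) + S(173) = (20969 - 6300) + (32 + 173 + 173*(-10 + 173)*(32 + 173))/(-10 + 173) = 14669 + (32 + 173 + 173*163*205)/163 = 14669 + (32 + 173 + 5780795)/163 = 14669 + (1/163)*5781000 = 14669 + 5781000/163 = 8172047/163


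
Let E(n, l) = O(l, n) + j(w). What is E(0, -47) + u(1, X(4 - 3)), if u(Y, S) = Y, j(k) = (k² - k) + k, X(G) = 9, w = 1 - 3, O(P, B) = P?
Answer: -42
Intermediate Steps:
w = -2
j(k) = k²
E(n, l) = 4 + l (E(n, l) = l + (-2)² = l + 4 = 4 + l)
E(0, -47) + u(1, X(4 - 3)) = (4 - 47) + 1 = -43 + 1 = -42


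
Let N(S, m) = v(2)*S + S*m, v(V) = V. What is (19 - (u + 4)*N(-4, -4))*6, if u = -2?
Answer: 18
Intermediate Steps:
N(S, m) = 2*S + S*m
(19 - (u + 4)*N(-4, -4))*6 = (19 - (-2 + 4)*(-4*(2 - 4)))*6 = (19 - 2*(-4*(-2)))*6 = (19 - 2*8)*6 = (19 - 1*16)*6 = (19 - 16)*6 = 3*6 = 18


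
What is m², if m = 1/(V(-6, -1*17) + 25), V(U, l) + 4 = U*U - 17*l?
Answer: 1/119716 ≈ 8.3531e-6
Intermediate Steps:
V(U, l) = -4 + U² - 17*l (V(U, l) = -4 + (U*U - 17*l) = -4 + (U² - 17*l) = -4 + U² - 17*l)
m = 1/346 (m = 1/((-4 + (-6)² - (-17)*17) + 25) = 1/((-4 + 36 - 17*(-17)) + 25) = 1/((-4 + 36 + 289) + 25) = 1/(321 + 25) = 1/346 ≈ 0.0028902)
m² = (1/346)² = 1/119716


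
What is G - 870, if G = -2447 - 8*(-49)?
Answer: -2925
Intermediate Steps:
G = -2055 (G = -2447 + 392 = -2055)
G - 870 = -2055 - 870 = -2925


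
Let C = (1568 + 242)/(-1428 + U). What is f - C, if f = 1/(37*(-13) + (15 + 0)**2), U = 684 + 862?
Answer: -231739/15104 ≈ -15.343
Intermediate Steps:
U = 1546
f = -1/256 (f = 1/(-481 + 15**2) = 1/(-481 + 225) = 1/(-256) = -1/256 ≈ -0.0039063)
C = 905/59 (C = (1568 + 242)/(-1428 + 1546) = 1810/118 = 1810*(1/118) = 905/59 ≈ 15.339)
f - C = -1/256 - 1*905/59 = -1/256 - 905/59 = -231739/15104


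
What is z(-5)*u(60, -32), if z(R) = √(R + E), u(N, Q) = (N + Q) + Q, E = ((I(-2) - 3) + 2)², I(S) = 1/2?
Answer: -2*I*√19 ≈ -8.7178*I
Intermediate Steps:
I(S) = ½
E = ¼ (E = ((½ - 3) + 2)² = (-5/2 + 2)² = (-½)² = ¼ ≈ 0.25000)
u(N, Q) = N + 2*Q
z(R) = √(¼ + R) (z(R) = √(R + ¼) = √(¼ + R))
z(-5)*u(60, -32) = (√(1 + 4*(-5))/2)*(60 + 2*(-32)) = (√(1 - 20)/2)*(60 - 64) = (√(-19)/2)*(-4) = ((I*√19)/2)*(-4) = (I*√19/2)*(-4) = -2*I*√19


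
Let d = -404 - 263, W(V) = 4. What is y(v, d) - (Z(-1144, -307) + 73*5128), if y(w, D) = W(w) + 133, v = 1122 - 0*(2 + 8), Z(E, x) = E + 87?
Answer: -373150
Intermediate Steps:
Z(E, x) = 87 + E
d = -667
v = 1122 (v = 1122 - 0*10 = 1122 - 1*0 = 1122 + 0 = 1122)
y(w, D) = 137 (y(w, D) = 4 + 133 = 137)
y(v, d) - (Z(-1144, -307) + 73*5128) = 137 - ((87 - 1144) + 73*5128) = 137 - (-1057 + 374344) = 137 - 1*373287 = 137 - 373287 = -373150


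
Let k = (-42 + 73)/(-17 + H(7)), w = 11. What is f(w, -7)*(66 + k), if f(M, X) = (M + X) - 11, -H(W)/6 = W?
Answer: -27041/59 ≈ -458.32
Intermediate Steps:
H(W) = -6*W
f(M, X) = -11 + M + X
k = -31/59 (k = (-42 + 73)/(-17 - 6*7) = 31/(-17 - 42) = 31/(-59) = 31*(-1/59) = -31/59 ≈ -0.52542)
f(w, -7)*(66 + k) = (-11 + 11 - 7)*(66 - 31/59) = -7*3863/59 = -27041/59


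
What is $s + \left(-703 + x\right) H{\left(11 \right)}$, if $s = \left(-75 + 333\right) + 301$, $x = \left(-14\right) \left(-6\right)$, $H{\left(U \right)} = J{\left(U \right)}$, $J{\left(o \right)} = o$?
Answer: $-6250$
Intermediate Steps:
$H{\left(U \right)} = U$
$x = 84$
$s = 559$ ($s = 258 + 301 = 559$)
$s + \left(-703 + x\right) H{\left(11 \right)} = 559 + \left(-703 + 84\right) 11 = 559 - 6809 = -6250$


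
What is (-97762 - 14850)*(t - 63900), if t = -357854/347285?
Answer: 2499070791692648/347285 ≈ 7.1960e+9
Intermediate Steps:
t = -357854/347285 (t = -357854*1/347285 = -357854/347285 ≈ -1.0304)
(-97762 - 14850)*(t - 63900) = (-97762 - 14850)*(-357854/347285 - 63900) = -112612*(-22191869354/347285) = 2499070791692648/347285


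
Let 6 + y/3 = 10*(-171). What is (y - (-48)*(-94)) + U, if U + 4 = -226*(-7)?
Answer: -8082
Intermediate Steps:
y = -5148 (y = -18 + 3*(10*(-171)) = -18 + 3*(-1710) = -18 - 5130 = -5148)
U = 1578 (U = -4 - 226*(-7) = -4 + 1582 = 1578)
(y - (-48)*(-94)) + U = (-5148 - (-48)*(-94)) + 1578 = (-5148 - 1*4512) + 1578 = (-5148 - 4512) + 1578 = -9660 + 1578 = -8082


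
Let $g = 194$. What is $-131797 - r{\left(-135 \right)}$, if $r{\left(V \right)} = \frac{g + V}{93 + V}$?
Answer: $- \frac{5535415}{42} \approx -1.318 \cdot 10^{5}$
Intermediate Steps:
$r{\left(V \right)} = \frac{194 + V}{93 + V}$
$-131797 - r{\left(-135 \right)} = -131797 - \frac{194 - 135}{93 - 135} = -131797 - \frac{1}{-42} \cdot 59 = -131797 - \left(- \frac{1}{42}\right) 59 = -131797 - - \frac{59}{42} = -131797 + \frac{59}{42} = - \frac{5535415}{42}$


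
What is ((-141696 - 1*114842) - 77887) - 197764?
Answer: -532189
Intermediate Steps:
((-141696 - 1*114842) - 77887) - 197764 = ((-141696 - 114842) - 77887) - 197764 = (-256538 - 77887) - 197764 = -334425 - 197764 = -532189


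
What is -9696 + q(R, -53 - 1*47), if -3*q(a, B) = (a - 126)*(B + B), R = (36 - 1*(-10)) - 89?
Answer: -62888/3 ≈ -20963.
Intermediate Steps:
R = -43 (R = (36 + 10) - 89 = 46 - 89 = -43)
q(a, B) = -2*B*(-126 + a)/3 (q(a, B) = -(a - 126)*(B + B)/3 = -(-126 + a)*2*B/3 = -2*B*(-126 + a)/3)
-9696 + q(R, -53 - 1*47) = -9696 + 2*(-53 - 1*47)*(126 - 1*(-43))/3 = -9696 + 2*(-53 - 47)*(126 + 43)/3 = -9696 + (⅔)*(-100)*169 = -9696 - 33800/3 = -62888/3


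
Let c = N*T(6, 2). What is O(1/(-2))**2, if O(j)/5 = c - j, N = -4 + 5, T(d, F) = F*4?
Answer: 7225/4 ≈ 1806.3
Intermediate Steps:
T(d, F) = 4*F
N = 1
c = 8 (c = 1*(4*2) = 1*8 = 8)
O(j) = 40 - 5*j (O(j) = 5*(8 - j) = 40 - 5*j)
O(1/(-2))**2 = (40 - 5/(-2))**2 = (40 - 5*(-1/2))**2 = (40 + 5/2)**2 = (85/2)**2 = 7225/4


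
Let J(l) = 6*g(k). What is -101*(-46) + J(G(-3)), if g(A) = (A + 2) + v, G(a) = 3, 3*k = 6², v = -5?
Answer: 4700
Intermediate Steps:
k = 12 (k = (⅓)*6² = (⅓)*36 = 12)
g(A) = -3 + A (g(A) = (A + 2) - 5 = (2 + A) - 5 = -3 + A)
J(l) = 54 (J(l) = 6*(-3 + 12) = 6*9 = 54)
-101*(-46) + J(G(-3)) = -101*(-46) + 54 = 4646 + 54 = 4700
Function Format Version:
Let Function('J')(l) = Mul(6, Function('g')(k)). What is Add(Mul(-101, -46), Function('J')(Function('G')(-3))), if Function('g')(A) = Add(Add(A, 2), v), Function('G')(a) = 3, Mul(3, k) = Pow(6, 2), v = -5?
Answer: 4700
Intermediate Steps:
k = 12 (k = Mul(Rational(1, 3), Pow(6, 2)) = Mul(Rational(1, 3), 36) = 12)
Function('g')(A) = Add(-3, A) (Function('g')(A) = Add(Add(A, 2), -5) = Add(Add(2, A), -5) = Add(-3, A))
Function('J')(l) = 54 (Function('J')(l) = Mul(6, Add(-3, 12)) = Mul(6, 9) = 54)
Add(Mul(-101, -46), Function('J')(Function('G')(-3))) = Add(Mul(-101, -46), 54) = Add(4646, 54) = 4700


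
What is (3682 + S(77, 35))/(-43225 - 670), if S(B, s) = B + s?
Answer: -3794/43895 ≈ -0.086434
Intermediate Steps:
(3682 + S(77, 35))/(-43225 - 670) = (3682 + (77 + 35))/(-43225 - 670) = (3682 + 112)/(-43895) = 3794*(-1/43895) = -3794/43895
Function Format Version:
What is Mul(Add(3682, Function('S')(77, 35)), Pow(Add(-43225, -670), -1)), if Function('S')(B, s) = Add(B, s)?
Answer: Rational(-3794, 43895) ≈ -0.086434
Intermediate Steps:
Mul(Add(3682, Function('S')(77, 35)), Pow(Add(-43225, -670), -1)) = Mul(Add(3682, Add(77, 35)), Pow(Add(-43225, -670), -1)) = Mul(Add(3682, 112), Pow(-43895, -1)) = Mul(3794, Rational(-1, 43895)) = Rational(-3794, 43895)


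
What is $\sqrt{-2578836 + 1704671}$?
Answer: $i \sqrt{874165} \approx 934.97 i$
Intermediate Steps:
$\sqrt{-2578836 + 1704671} = \sqrt{-874165} = i \sqrt{874165}$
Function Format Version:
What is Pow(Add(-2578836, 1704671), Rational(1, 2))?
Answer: Mul(I, Pow(874165, Rational(1, 2))) ≈ Mul(934.97, I)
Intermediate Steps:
Pow(Add(-2578836, 1704671), Rational(1, 2)) = Pow(-874165, Rational(1, 2)) = Mul(I, Pow(874165, Rational(1, 2)))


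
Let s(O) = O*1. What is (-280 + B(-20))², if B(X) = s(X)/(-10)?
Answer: 77284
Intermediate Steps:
s(O) = O
B(X) = -X/10 (B(X) = X/(-10) = X*(-⅒) = -X/10)
(-280 + B(-20))² = (-280 - ⅒*(-20))² = (-280 + 2)² = (-278)² = 77284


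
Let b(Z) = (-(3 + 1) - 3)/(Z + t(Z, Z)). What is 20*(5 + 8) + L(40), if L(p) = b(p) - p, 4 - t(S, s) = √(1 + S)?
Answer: 416592/1895 - 7*√41/1895 ≈ 219.81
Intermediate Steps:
t(S, s) = 4 - √(1 + S)
b(Z) = -7/(4 + Z - √(1 + Z)) (b(Z) = (-(3 + 1) - 3)/(Z + (4 - √(1 + Z))) = (-1*4 - 3)/(4 + Z - √(1 + Z)) = (-4 - 3)/(4 + Z - √(1 + Z)) = -7/(4 + Z - √(1 + Z)))
L(p) = -p - 7/(4 + p - √(1 + p)) (L(p) = -7/(4 + p - √(1 + p)) - p = -p - 7/(4 + p - √(1 + p)))
20*(5 + 8) + L(40) = 20*(5 + 8) + (-1*40 - 7/(4 + 40 - √(1 + 40))) = 20*13 + (-40 - 7/(4 + 40 - √41)) = 260 + (-40 - 7/(44 - √41)) = 220 - 7/(44 - √41)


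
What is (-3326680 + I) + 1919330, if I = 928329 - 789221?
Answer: -1268242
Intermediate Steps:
I = 139108
(-3326680 + I) + 1919330 = (-3326680 + 139108) + 1919330 = -3187572 + 1919330 = -1268242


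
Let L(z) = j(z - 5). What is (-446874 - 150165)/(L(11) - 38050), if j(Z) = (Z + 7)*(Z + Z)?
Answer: 597039/37894 ≈ 15.756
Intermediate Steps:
j(Z) = 2*Z*(7 + Z) (j(Z) = (7 + Z)*(2*Z) = 2*Z*(7 + Z))
L(z) = 2*(-5 + z)*(2 + z) (L(z) = 2*(z - 5)*(7 + (z - 5)) = 2*(-5 + z)*(7 + (-5 + z)) = 2*(-5 + z)*(2 + z))
(-446874 - 150165)/(L(11) - 38050) = (-446874 - 150165)/(2*(-5 + 11)*(2 + 11) - 38050) = -597039/(2*6*13 - 38050) = -597039/(156 - 38050) = -597039/(-37894) = -597039*(-1/37894) = 597039/37894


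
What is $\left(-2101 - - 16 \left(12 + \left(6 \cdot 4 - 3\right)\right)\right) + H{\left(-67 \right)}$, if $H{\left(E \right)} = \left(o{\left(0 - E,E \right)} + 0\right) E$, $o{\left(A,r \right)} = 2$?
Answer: $-1707$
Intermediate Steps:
$H{\left(E \right)} = 2 E$ ($H{\left(E \right)} = \left(2 + 0\right) E = 2 E$)
$\left(-2101 - - 16 \left(12 + \left(6 \cdot 4 - 3\right)\right)\right) + H{\left(-67 \right)} = \left(-2101 - - 16 \left(12 + \left(6 \cdot 4 - 3\right)\right)\right) + 2 \left(-67\right) = \left(-2101 - - 16 \left(12 + \left(24 - 3\right)\right)\right) - 134 = \left(-2101 - - 16 \left(12 + 21\right)\right) - 134 = \left(-2101 - \left(-16\right) 33\right) - 134 = \left(-2101 - -528\right) - 134 = \left(-2101 + 528\right) - 134 = -1573 - 134 = -1707$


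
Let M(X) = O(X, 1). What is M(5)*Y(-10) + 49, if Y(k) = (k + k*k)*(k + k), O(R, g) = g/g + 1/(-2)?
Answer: -851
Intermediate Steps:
O(R, g) = ½ (O(R, g) = 1 + 1*(-½) = 1 - ½ = ½)
M(X) = ½
Y(k) = 2*k*(k + k²) (Y(k) = (k + k²)*(2*k) = 2*k*(k + k²))
M(5)*Y(-10) + 49 = (2*(-10)²*(1 - 10))/2 + 49 = (2*100*(-9))/2 + 49 = (½)*(-1800) + 49 = -900 + 49 = -851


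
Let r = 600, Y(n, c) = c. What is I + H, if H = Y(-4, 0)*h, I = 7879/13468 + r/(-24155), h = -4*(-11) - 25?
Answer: 36447289/65063908 ≈ 0.56018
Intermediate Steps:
h = 19 (h = 44 - 25 = 19)
I = 36447289/65063908 (I = 7879/13468 + 600/(-24155) = 7879*(1/13468) + 600*(-1/24155) = 7879/13468 - 120/4831 = 36447289/65063908 ≈ 0.56018)
H = 0 (H = 0*19 = 0)
I + H = 36447289/65063908 + 0 = 36447289/65063908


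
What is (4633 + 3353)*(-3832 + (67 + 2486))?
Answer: -10214094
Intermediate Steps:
(4633 + 3353)*(-3832 + (67 + 2486)) = 7986*(-3832 + 2553) = 7986*(-1279) = -10214094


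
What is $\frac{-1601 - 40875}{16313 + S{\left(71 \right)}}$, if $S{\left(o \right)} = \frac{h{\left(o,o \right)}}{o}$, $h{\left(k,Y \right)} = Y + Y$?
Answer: $- \frac{42476}{16315} \approx -2.6035$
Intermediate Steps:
$h{\left(k,Y \right)} = 2 Y$
$S{\left(o \right)} = 2$ ($S{\left(o \right)} = \frac{2 o}{o} = 2$)
$\frac{-1601 - 40875}{16313 + S{\left(71 \right)}} = \frac{-1601 - 40875}{16313 + 2} = - \frac{42476}{16315}$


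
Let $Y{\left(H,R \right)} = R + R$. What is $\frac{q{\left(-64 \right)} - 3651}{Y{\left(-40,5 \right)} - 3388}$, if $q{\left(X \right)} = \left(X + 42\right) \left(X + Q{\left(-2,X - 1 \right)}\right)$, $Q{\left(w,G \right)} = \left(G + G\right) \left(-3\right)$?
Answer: $\frac{10823}{3378} \approx 3.204$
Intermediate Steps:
$Q{\left(w,G \right)} = - 6 G$ ($Q{\left(w,G \right)} = 2 G \left(-3\right) = - 6 G$)
$Y{\left(H,R \right)} = 2 R$
$q{\left(X \right)} = \left(6 - 5 X\right) \left(42 + X\right)$ ($q{\left(X \right)} = \left(X + 42\right) \left(X - 6 \left(X - 1\right)\right) = \left(42 + X\right) \left(X - 6 \left(-1 + X\right)\right) = \left(42 + X\right) \left(X - \left(-6 + 6 X\right)\right) = \left(42 + X\right) \left(6 - 5 X\right) = \left(6 - 5 X\right) \left(42 + X\right)$)
$\frac{q{\left(-64 \right)} - 3651}{Y{\left(-40,5 \right)} - 3388} = \frac{\left(252 - -13056 - 5 \left(-64\right)^{2}\right) - 3651}{2 \cdot 5 - 3388} = \frac{\left(252 + 13056 - 20480\right) - 3651}{10 - 3388} = \frac{\left(252 + 13056 - 20480\right) - 3651}{-3378} = \left(-7172 - 3651\right) \left(- \frac{1}{3378}\right) = \left(-10823\right) \left(- \frac{1}{3378}\right) = \frac{10823}{3378}$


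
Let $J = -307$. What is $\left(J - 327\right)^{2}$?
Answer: $401956$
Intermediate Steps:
$\left(J - 327\right)^{2} = \left(-307 - 327\right)^{2} = \left(-634\right)^{2} = 401956$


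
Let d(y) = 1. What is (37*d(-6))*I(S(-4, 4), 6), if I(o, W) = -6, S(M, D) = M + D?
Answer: -222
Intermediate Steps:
S(M, D) = D + M
(37*d(-6))*I(S(-4, 4), 6) = (37*1)*(-6) = 37*(-6) = -222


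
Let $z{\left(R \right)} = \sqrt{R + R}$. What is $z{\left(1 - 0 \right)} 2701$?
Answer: $2701 \sqrt{2} \approx 3819.8$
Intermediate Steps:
$z{\left(R \right)} = \sqrt{2} \sqrt{R}$ ($z{\left(R \right)} = \sqrt{2 R} = \sqrt{2} \sqrt{R}$)
$z{\left(1 - 0 \right)} 2701 = \sqrt{2} \sqrt{1 - 0} \cdot 2701 = \sqrt{2} \sqrt{1 + 0} \cdot 2701 = \sqrt{2} \sqrt{1} \cdot 2701 = \sqrt{2} \cdot 1 \cdot 2701 = \sqrt{2} \cdot 2701 = 2701 \sqrt{2}$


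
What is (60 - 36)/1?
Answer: 24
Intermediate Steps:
(60 - 36)/1 = 24*1 = 24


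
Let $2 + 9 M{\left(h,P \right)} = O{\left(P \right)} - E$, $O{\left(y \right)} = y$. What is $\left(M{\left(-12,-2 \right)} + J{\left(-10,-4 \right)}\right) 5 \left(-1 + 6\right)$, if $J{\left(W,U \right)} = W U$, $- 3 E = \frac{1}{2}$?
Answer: $\frac{53425}{54} \approx 989.35$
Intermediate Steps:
$E = - \frac{1}{6}$ ($E = - \frac{1}{3 \cdot 2} = \left(- \frac{1}{3}\right) \frac{1}{2} = - \frac{1}{6} \approx -0.16667$)
$J{\left(W,U \right)} = U W$
$M{\left(h,P \right)} = - \frac{11}{54} + \frac{P}{9}$ ($M{\left(h,P \right)} = - \frac{2}{9} + \frac{P - - \frac{1}{6}}{9} = - \frac{2}{9} + \frac{P + \frac{1}{6}}{9} = - \frac{2}{9} + \frac{\frac{1}{6} + P}{9} = - \frac{2}{9} + \left(\frac{1}{54} + \frac{P}{9}\right) = - \frac{11}{54} + \frac{P}{9}$)
$\left(M{\left(-12,-2 \right)} + J{\left(-10,-4 \right)}\right) 5 \left(-1 + 6\right) = \left(\left(- \frac{11}{54} + \frac{1}{9} \left(-2\right)\right) - -40\right) 5 \left(-1 + 6\right) = \left(\left(- \frac{11}{54} - \frac{2}{9}\right) + 40\right) 5 \cdot 5 = \left(- \frac{23}{54} + 40\right) 25 = \frac{2137}{54} \cdot 25 = \frac{53425}{54}$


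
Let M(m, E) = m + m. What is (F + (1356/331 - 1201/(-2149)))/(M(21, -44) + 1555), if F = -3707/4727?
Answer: 13016955492/5369760646061 ≈ 0.0024241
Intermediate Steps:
M(m, E) = 2*m
F = -3707/4727 (F = -3707*1/4727 = -3707/4727 ≈ -0.78422)
(F + (1356/331 - 1201/(-2149)))/(M(21, -44) + 1555) = (-3707/4727 + (1356/331 - 1201/(-2149)))/(2*21 + 1555) = (-3707/4727 + (1356*(1/331) - 1201*(-1/2149)))/(42 + 1555) = (-3707/4727 + (1356/331 + 1201/2149))/1597 = (-3707/4727 + 3311575/711319)*(1/1597) = (13016955492/3362404913)*(1/1597) = 13016955492/5369760646061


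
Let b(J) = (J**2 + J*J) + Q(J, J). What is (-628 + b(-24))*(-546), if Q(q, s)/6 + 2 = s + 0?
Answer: -200928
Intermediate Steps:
Q(q, s) = -12 + 6*s (Q(q, s) = -12 + 6*(s + 0) = -12 + 6*s)
b(J) = -12 + 2*J**2 + 6*J (b(J) = (J**2 + J*J) + (-12 + 6*J) = (J**2 + J**2) + (-12 + 6*J) = 2*J**2 + (-12 + 6*J) = -12 + 2*J**2 + 6*J)
(-628 + b(-24))*(-546) = (-628 + (-12 + 2*(-24)**2 + 6*(-24)))*(-546) = (-628 + (-12 + 2*576 - 144))*(-546) = (-628 + (-12 + 1152 - 144))*(-546) = (-628 + 996)*(-546) = 368*(-546) = -200928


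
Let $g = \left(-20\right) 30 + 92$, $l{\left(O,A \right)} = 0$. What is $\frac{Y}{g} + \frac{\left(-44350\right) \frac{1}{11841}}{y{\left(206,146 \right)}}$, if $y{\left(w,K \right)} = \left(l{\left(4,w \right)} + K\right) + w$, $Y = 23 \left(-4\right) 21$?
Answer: $\frac{1003763503}{264670032} \approx 3.7925$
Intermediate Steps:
$Y = -1932$ ($Y = \left(-92\right) 21 = -1932$)
$g = -508$ ($g = -600 + 92 = -508$)
$y{\left(w,K \right)} = K + w$ ($y{\left(w,K \right)} = \left(0 + K\right) + w = K + w$)
$\frac{Y}{g} + \frac{\left(-44350\right) \frac{1}{11841}}{y{\left(206,146 \right)}} = - \frac{1932}{-508} + \frac{\left(-44350\right) \frac{1}{11841}}{146 + 206} = \left(-1932\right) \left(- \frac{1}{508}\right) + \frac{\left(-44350\right) \frac{1}{11841}}{352} = \frac{483}{127} - \frac{22175}{2084016} = \frac{1003763503}{264670032}$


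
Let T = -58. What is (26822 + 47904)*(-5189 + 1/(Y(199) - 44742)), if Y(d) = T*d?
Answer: -10912150985751/28142 ≈ -3.8775e+8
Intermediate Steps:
Y(d) = -58*d
(26822 + 47904)*(-5189 + 1/(Y(199) - 44742)) = (26822 + 47904)*(-5189 + 1/(-58*199 - 44742)) = 74726*(-5189 + 1/(-11542 - 44742)) = 74726*(-5189 + 1/(-56284)) = 74726*(-5189 - 1/56284) = 74726*(-292057677/56284) = -10912150985751/28142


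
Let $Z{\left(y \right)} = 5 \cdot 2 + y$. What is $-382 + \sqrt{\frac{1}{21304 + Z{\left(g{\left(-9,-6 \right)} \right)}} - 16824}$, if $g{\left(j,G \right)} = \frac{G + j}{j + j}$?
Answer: $-382 + \frac{3 i \sqrt{30574061304130}}{127889} \approx -382.0 + 129.71 i$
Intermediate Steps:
$g{\left(j,G \right)} = \frac{G + j}{2 j}$
$Z{\left(y \right)} = 10 + y$
$-382 + \sqrt{\frac{1}{21304 + Z{\left(g{\left(-9,-6 \right)} \right)}} - 16824} = -382 + \sqrt{\frac{1}{21304 + \left(10 + \frac{-6 - 9}{2 \left(-9\right)}\right)} - 16824} = -382 + \sqrt{\frac{1}{21304 + \left(10 + \frac{1}{2} \left(- \frac{1}{9}\right) \left(-15\right)\right)} - 16824} = -382 + \sqrt{\frac{1}{21304 + \left(10 + \frac{5}{6}\right)} - 16824} = -382 + \sqrt{\frac{1}{21304 + \frac{65}{6}} - 16824} = -382 + \sqrt{\frac{1}{\frac{127889}{6}} - 16824} = -382 + \sqrt{\frac{6}{127889} - 16824} = -382 + \sqrt{- \frac{2151604530}{127889}} = -382 + \frac{3 i \sqrt{30574061304130}}{127889}$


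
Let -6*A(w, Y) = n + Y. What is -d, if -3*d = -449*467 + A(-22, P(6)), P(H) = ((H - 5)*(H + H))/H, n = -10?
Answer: -629045/9 ≈ -69894.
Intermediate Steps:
P(H) = -10 + 2*H (P(H) = ((-5 + H)*(2*H))/H = (2*H*(-5 + H))/H = -10 + 2*H)
A(w, Y) = 5/3 - Y/6 (A(w, Y) = -(-10 + Y)/6 = 5/3 - Y/6)
d = 629045/9 (d = -(-449*467 + (5/3 - (-10 + 2*6)/6))/3 = -(-209683 + (5/3 - (-10 + 12)/6))/3 = -(-209683 + (5/3 - ⅙*2))/3 = -(-209683 + (5/3 - ⅓))/3 = -(-209683 + 4/3)/3 = -⅓*(-629045/3) = 629045/9 ≈ 69894.)
-d = -1*629045/9 = -629045/9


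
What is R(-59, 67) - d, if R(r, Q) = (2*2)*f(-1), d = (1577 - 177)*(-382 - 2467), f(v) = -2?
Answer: 3988592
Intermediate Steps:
d = -3988600 (d = 1400*(-2849) = -3988600)
R(r, Q) = -8 (R(r, Q) = (2*2)*(-2) = 4*(-2) = -8)
R(-59, 67) - d = -8 - 1*(-3988600) = -8 + 3988600 = 3988592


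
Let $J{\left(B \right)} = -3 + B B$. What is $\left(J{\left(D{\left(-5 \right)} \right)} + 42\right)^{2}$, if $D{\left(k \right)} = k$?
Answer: $4096$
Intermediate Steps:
$J{\left(B \right)} = -3 + B^{2}$
$\left(J{\left(D{\left(-5 \right)} \right)} + 42\right)^{2} = \left(\left(-3 + \left(-5\right)^{2}\right) + 42\right)^{2} = \left(\left(-3 + 25\right) + 42\right)^{2} = \left(22 + 42\right)^{2} = 64^{2} = 4096$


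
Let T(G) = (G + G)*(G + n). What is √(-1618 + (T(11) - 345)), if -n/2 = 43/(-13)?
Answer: I*√266253/13 ≈ 39.692*I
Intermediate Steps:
n = 86/13 (n = -86/(-13) = -86*(-1)/13 = -2*(-43/13) = 86/13 ≈ 6.6154)
T(G) = 2*G*(86/13 + G) (T(G) = (G + G)*(G + 86/13) = (2*G)*(86/13 + G) = 2*G*(86/13 + G))
√(-1618 + (T(11) - 345)) = √(-1618 + ((2/13)*11*(86 + 13*11) - 345)) = √(-1618 + ((2/13)*11*(86 + 143) - 345)) = √(-1618 + ((2/13)*11*229 - 345)) = √(-1618 + (5038/13 - 345)) = √(-1618 + 553/13) = √(-20481/13) = I*√266253/13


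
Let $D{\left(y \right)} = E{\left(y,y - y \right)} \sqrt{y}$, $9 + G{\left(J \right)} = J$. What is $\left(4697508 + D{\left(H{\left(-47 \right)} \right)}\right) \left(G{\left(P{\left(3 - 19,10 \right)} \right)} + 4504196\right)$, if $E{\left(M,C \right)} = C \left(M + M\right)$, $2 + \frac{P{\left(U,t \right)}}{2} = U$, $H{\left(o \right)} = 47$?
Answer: $21158285355708$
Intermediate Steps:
$P{\left(U,t \right)} = -4 + 2 U$
$E{\left(M,C \right)} = 2 C M$ ($E{\left(M,C \right)} = C 2 M = 2 C M$)
$G{\left(J \right)} = -9 + J$
$D{\left(y \right)} = 0$ ($D{\left(y \right)} = 2 \left(y - y\right) y \sqrt{y} = 2 \cdot 0 y \sqrt{y} = 0 \sqrt{y} = 0$)
$\left(4697508 + D{\left(H{\left(-47 \right)} \right)}\right) \left(G{\left(P{\left(3 - 19,10 \right)} \right)} + 4504196\right) = \left(4697508 + 0\right) \left(\left(-9 + \left(-4 + 2 \left(3 - 19\right)\right)\right) + 4504196\right) = 4697508 \left(\left(-9 + \left(-4 + 2 \left(-16\right)\right)\right) + 4504196\right) = 4697508 \left(\left(-9 - 36\right) + 4504196\right) = 4697508 \left(-45 + 4504196\right) = 4697508 \cdot 4504151 = 21158285355708$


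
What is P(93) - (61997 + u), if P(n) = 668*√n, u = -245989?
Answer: 183992 + 668*√93 ≈ 1.9043e+5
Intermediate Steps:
P(93) - (61997 + u) = 668*√93 - (61997 - 245989) = 668*√93 - 1*(-183992) = 668*√93 + 183992 = 183992 + 668*√93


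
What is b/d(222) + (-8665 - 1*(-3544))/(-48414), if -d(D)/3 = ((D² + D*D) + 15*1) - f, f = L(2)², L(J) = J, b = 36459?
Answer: -27850761/1590867902 ≈ -0.017507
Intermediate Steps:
f = 4 (f = 2² = 4)
d(D) = -33 - 6*D² (d(D) = -3*(((D² + D*D) + 15*1) - 1*4) = -3*(((D² + D²) + 15) - 4) = -3*((2*D² + 15) - 4) = -3*((15 + 2*D²) - 4) = -3*(11 + 2*D²) = -33 - 6*D²)
b/d(222) + (-8665 - 1*(-3544))/(-48414) = 36459/(-33 - 6*222²) + (-8665 - 1*(-3544))/(-48414) = 36459/(-33 - 6*49284) + (-8665 + 3544)*(-1/48414) = 36459/(-33 - 295704) - 5121*(-1/48414) = 36459/(-295737) + 1707/16138 = 36459*(-1/295737) + 1707/16138 = -12153/98579 + 1707/16138 = -27850761/1590867902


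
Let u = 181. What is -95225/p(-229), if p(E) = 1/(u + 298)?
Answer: -45612775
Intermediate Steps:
p(E) = 1/479 (p(E) = 1/(181 + 298) = 1/479)
-95225/p(-229) = -95225/1/479 = -95225*479 = -45612775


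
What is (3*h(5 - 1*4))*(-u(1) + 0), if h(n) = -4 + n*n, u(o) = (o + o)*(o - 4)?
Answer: -54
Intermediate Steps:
u(o) = 2*o*(-4 + o) (u(o) = (2*o)*(-4 + o) = 2*o*(-4 + o))
h(n) = -4 + n²
(3*h(5 - 1*4))*(-u(1) + 0) = (3*(-4 + (5 - 1*4)²))*(-2*(-4 + 1) + 0) = (3*(-4 + (5 - 4)²))*(-2*(-3) + 0) = (3*(-4 + 1²))*(-1*(-6) + 0) = (3*(-4 + 1))*(6 + 0) = (3*(-3))*6 = -9*6 = -54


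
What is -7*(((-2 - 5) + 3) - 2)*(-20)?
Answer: -840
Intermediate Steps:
-7*(((-2 - 5) + 3) - 2)*(-20) = -7*((-7 + 3) - 2)*(-20) = -7*(-4 - 2)*(-20) = -7*(-6)*(-20) = 42*(-20) = -840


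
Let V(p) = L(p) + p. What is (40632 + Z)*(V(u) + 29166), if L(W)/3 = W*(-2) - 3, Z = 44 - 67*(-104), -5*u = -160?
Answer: 1381533068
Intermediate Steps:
u = 32 (u = -1/5*(-160) = 32)
Z = 7012 (Z = 44 + 6968 = 7012)
L(W) = -9 - 6*W (L(W) = 3*(W*(-2) - 3) = 3*(-2*W - 3) = 3*(-3 - 2*W) = -9 - 6*W)
V(p) = -9 - 5*p (V(p) = (-9 - 6*p) + p = -9 - 5*p)
(40632 + Z)*(V(u) + 29166) = (40632 + 7012)*((-9 - 5*32) + 29166) = 47644*((-9 - 160) + 29166) = 47644*(-169 + 29166) = 47644*28997 = 1381533068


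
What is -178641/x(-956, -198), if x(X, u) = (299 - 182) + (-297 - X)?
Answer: -178641/776 ≈ -230.21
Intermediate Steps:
x(X, u) = -180 - X (x(X, u) = 117 + (-297 - X) = -180 - X)
-178641/x(-956, -198) = -178641/(-180 - 1*(-956)) = -178641/(-180 + 956) = -178641/776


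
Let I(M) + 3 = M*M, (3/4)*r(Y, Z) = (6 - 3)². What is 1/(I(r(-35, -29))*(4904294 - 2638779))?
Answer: 1/319437615 ≈ 3.1305e-9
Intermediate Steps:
r(Y, Z) = 12 (r(Y, Z) = 4*(6 - 3)²/3 = (4/3)*3² = (4/3)*9 = 12)
I(M) = -3 + M² (I(M) = -3 + M*M = -3 + M²)
1/(I(r(-35, -29))*(4904294 - 2638779)) = 1/((-3 + 12²)*(4904294 - 2638779)) = 1/((-3 + 144)*2265515) = (1/2265515)/141 = (1/141)*(1/2265515) = 1/319437615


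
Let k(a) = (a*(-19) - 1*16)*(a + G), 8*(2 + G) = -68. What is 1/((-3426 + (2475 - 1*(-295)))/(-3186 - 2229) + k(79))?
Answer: -10830/1125392723 ≈ -9.6233e-6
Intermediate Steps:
G = -21/2 (G = -2 + (⅛)*(-68) = -2 - 17/2 = -21/2 ≈ -10.500)
k(a) = (-16 - 19*a)*(-21/2 + a) (k(a) = (a*(-19) - 1*16)*(a - 21/2) = (-19*a - 16)*(-21/2 + a) = (-16 - 19*a)*(-21/2 + a))
1/((-3426 + (2475 - 1*(-295)))/(-3186 - 2229) + k(79)) = 1/((-3426 + (2475 - 1*(-295)))/(-3186 - 2229) + (168 - 19*79² + (367/2)*79)) = 1/((-3426 + (2475 + 295))/(-5415) + (168 - 19*6241 + 28993/2)) = 1/((-3426 + 2770)*(-1/5415) + (168 - 118579 + 28993/2)) = 1/(-656*(-1/5415) - 207829/2) = 1/(656/5415 - 207829/2) = 1/(-1125392723/10830) = -10830/1125392723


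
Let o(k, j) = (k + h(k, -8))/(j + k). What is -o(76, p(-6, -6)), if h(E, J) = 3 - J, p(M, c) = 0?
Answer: -87/76 ≈ -1.1447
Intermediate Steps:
o(k, j) = (11 + k)/(j + k) (o(k, j) = (k + (3 - 1*(-8)))/(j + k) = (k + (3 + 8))/(j + k) = (k + 11)/(j + k) = (11 + k)/(j + k))
-o(76, p(-6, -6)) = -(11 + 76)/(0 + 76) = -87/76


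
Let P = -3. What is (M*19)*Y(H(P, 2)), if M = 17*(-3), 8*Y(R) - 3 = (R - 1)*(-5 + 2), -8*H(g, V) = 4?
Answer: -14535/16 ≈ -908.44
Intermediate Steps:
H(g, V) = -½ (H(g, V) = -⅛*4 = -½)
Y(R) = ¾ - 3*R/8 (Y(R) = 3/8 + ((R - 1)*(-5 + 2))/8 = 3/8 + ((-1 + R)*(-3))/8 = 3/8 + (3 - 3*R)/8 = 3/8 + (3/8 - 3*R/8) = ¾ - 3*R/8)
M = -51
(M*19)*Y(H(P, 2)) = (-51*19)*(¾ - 3/8*(-½)) = -969*(¾ + 3/16) = -969*15/16 = -14535/16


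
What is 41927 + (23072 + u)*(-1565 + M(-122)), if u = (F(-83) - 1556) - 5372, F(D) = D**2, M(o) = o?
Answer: -38814744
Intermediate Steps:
u = -39 (u = ((-83)**2 - 1556) - 5372 = (6889 - 1556) - 5372 = 5333 - 5372 = -39)
41927 + (23072 + u)*(-1565 + M(-122)) = 41927 + (23072 - 39)*(-1565 - 122) = 41927 + 23033*(-1687) = 41927 - 38856671 = -38814744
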